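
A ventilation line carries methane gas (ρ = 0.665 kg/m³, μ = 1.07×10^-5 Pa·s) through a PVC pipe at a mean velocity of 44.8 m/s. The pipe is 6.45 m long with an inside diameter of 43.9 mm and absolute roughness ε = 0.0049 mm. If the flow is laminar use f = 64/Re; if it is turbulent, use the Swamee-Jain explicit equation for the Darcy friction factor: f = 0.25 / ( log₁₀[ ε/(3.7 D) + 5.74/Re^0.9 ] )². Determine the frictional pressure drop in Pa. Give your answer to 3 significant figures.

ΔP ≈ 1750 Pa

Reynolds number Re = ρVD/μ = 0.665 · 44.8 · 0.0439 / 1.07e-05 = 1.222e+05.
Re > 4000 → turbulent. Relative roughness ε/D = 4.9e-06/0.0439 = 0.000112. Swamee-Jain: f = 0.25/(log₁₀[0.000112/3.7 + 5.74/1.222e+05^0.9])² = 0.25/(log₁₀[3.02e-05 + 0.000152])² = 0.25/(-3.741)² = 0.01787.
Darcy-Weisbach: ΔP = f(L/D)(ρV²/2) = 0.01787·(6.45/0.0439)·(0.665·44.8²/2) = 0.01787·146.9·667.3 = 1752 Pa.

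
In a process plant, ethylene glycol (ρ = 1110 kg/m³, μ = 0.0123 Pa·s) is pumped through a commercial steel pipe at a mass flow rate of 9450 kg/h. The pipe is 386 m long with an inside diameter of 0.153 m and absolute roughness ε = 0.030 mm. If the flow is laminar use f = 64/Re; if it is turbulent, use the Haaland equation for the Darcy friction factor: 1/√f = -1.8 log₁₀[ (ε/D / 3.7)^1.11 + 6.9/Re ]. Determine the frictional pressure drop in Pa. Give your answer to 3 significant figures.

ṁ = 9450 kg/h = 9450/3600 = 2.625 kg/s.
A = πD²/4 = π(0.153)²/4 = 0.01839 m²; mean velocity V = ṁ/(ρA) = 2.625/(1110 · 0.01839) = 0.1286 m/s.
Reynolds number Re = ρVD/μ = 1110 · 0.1286 · 0.153 / 0.0123 = 1776.
Re < 2300 → laminar flow, so f = 64/Re = 64/1776 = 0.03604 (the turbulent correlation is not needed).
Darcy-Weisbach: ΔP = f(L/D)(ρV²/2) = 0.03604·(386/0.153)·(1110·0.1286²/2) = 0.03604·2523·9.182 = 834.8 Pa.

ΔP ≈ 835 Pa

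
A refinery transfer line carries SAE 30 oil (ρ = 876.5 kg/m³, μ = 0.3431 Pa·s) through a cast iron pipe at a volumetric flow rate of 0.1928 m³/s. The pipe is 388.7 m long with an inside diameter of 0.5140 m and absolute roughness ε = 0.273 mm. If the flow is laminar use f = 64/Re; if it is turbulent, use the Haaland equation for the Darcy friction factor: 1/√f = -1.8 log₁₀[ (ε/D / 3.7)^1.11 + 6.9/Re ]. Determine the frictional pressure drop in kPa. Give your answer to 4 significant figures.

ΔP ≈ 15.01 kPa

Cross-sectional area A = πD²/4 = π(0.514)²/4 = 0.2075 m²; mean velocity V = Q/A = 0.1928/0.2075 = 0.9292 m/s.
Reynolds number Re = ρVD/μ = 876.5 · 0.9292 · 0.514 / 0.343 = 1220.
Re < 2300 → laminar flow, so f = 64/Re = 64/1220 = 0.05246 (the turbulent correlation is not needed).
Darcy-Weisbach: ΔP = f(L/D)(ρV²/2) = 0.05246·(388.7/0.514)·(876.5·0.9292²/2) = 0.05246·756.2·378.4 = 1.501e+04 Pa.
ΔP = 1.501e+04 Pa = 15.01 kPa.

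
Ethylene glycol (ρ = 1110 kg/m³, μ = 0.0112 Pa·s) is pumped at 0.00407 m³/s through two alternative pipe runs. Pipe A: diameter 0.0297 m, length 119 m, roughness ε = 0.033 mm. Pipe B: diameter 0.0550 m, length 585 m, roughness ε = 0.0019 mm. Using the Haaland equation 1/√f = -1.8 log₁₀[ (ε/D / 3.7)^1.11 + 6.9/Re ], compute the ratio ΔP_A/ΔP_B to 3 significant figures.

Pipe A: V = Q/A = 0.00407/0.0006928 = 5.875 m/s; Re = 1.729e+04; ε/D = 0.00111; Haaland → f = 0.02865; ΔP_A = f(L/D)(ρV²/2) = 2.199e+06 Pa.
Pipe B: V = Q/A = 0.00407/0.002376 = 1.713 m/s; Re = 9338; ε/D = 3.45e-05; Haaland → f = 0.03151; ΔP_B = f(L/D)(ρV²/2) = 5.458e+05 Pa.
ΔP_A/ΔP_B = 2.199e+06/5.458e+05 = 4.03.

ΔP_A/ΔP_B ≈ 4.03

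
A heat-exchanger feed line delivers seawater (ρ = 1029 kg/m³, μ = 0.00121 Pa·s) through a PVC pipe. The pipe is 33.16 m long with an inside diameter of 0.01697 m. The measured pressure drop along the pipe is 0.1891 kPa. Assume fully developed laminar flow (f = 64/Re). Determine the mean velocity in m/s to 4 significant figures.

For laminar flow, f = 64/Re with Re = ρVD/μ, so Darcy-Weisbach reduces to ΔP = 32μLV/D². Solving for V: V = ΔP·D²/(32μL) = 189.1·(0.01697)²/(32·0.00121·33.16) = 0.04241 m/s.
Check: Re = ρVD/μ = 1029·0.04241·0.01697/0.00121 = 612.1 < 2300, so the laminar assumption holds.

V ≈ 0.04241 m/s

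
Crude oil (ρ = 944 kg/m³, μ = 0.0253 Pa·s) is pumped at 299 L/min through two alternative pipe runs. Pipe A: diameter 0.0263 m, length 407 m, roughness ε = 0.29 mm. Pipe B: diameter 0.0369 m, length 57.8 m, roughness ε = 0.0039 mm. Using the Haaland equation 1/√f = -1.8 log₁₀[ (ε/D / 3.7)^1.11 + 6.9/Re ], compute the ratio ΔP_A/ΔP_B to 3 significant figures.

Pipe A: V = Q/A = 0.004983/0.0005433 = 9.173 m/s; Re = 9002; ε/D = 0.011; Haaland → f = 0.04458; ΔP_A = f(L/D)(ρV²/2) = 2.74e+07 Pa.
Pipe B: V = Q/A = 0.004983/0.001069 = 4.66 m/s; Re = 6416; ε/D = 0.000106; Haaland → f = 0.03511; ΔP_B = f(L/D)(ρV²/2) = 5.637e+05 Pa.
ΔP_A/ΔP_B = 2.74e+07/5.637e+05 = 48.6.

ΔP_A/ΔP_B ≈ 48.6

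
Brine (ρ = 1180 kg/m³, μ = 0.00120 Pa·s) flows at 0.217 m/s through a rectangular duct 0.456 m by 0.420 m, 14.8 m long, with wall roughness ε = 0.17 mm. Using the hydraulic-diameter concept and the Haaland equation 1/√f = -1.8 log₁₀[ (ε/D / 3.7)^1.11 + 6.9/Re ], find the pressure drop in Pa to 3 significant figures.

Hydraulic diameter D_h = 4A/P = 4·(0.456·0.42)/(2·(0.456+0.42)) = 0.7661/1.752 = 0.4373 m.
Re = ρVD_h/μ = 1180·0.217·0.4373/0.0012 = 9.33e+04.
ε/D_h = 0.00017/0.4373 = 0.000389; Haaland gives 1/√f = -1.8 log₁₀[3.84e-05+7.4e-05] = 7.109, so f = 0.01979.
ΔP = f(L/D_h)(ρV²/2) = 0.01979·14.8/0.4373·27.78 = 18.61 Pa.

ΔP ≈ 18.6 Pa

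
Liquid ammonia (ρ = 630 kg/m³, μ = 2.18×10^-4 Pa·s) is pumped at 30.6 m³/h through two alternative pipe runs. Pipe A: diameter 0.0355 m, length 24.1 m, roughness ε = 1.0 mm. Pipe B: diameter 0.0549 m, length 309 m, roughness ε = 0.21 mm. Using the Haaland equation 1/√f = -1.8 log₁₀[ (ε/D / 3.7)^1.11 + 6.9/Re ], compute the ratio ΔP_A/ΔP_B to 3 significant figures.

Pipe A: V = Q/A = 0.0085/0.0009898 = 8.588 m/s; Re = 8.81e+05; ε/D = 0.0282; Haaland → f = 0.05586; ΔP_A = f(L/D)(ρV²/2) = 8.809e+05 Pa.
Pipe B: V = Q/A = 0.0085/0.002367 = 3.591 m/s; Re = 5.697e+05; ε/D = 0.00383; Haaland → f = 0.02829; ΔP_B = f(L/D)(ρV²/2) = 6.466e+05 Pa.
ΔP_A/ΔP_B = 8.809e+05/6.466e+05 = 1.36.

ΔP_A/ΔP_B ≈ 1.36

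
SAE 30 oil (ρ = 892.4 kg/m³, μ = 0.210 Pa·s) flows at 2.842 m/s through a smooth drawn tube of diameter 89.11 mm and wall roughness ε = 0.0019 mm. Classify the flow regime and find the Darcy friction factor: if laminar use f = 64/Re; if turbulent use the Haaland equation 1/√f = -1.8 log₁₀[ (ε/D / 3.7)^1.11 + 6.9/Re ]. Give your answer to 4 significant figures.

f ≈ 0.05947

Re = ρVD/μ = 892.4·2.842·0.08911/0.21 = 1076.
Re < 2300 → laminar, so f = 64/Re = 0.05947 (roughness is irrelevant in laminar flow).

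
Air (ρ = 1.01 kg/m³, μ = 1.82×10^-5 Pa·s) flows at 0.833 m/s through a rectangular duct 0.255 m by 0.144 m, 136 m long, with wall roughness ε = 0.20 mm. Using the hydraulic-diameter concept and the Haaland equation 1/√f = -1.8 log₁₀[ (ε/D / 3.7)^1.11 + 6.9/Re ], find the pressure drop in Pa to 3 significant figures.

Hydraulic diameter D_h = 4A/P = 4·(0.255·0.144)/(2·(0.255+0.144)) = 0.1469/0.798 = 0.1841 m.
Re = ρVD_h/μ = 1.01·0.833·0.1841/1.82e-05 = 8509.
ε/D_h = 0.0002/0.1841 = 0.00109; Haaland gives 1/√f = -1.8 log₁₀[0.00012+0.000811] = 5.456, so f = 0.03359.
ΔP = f(L/D_h)(ρV²/2) = 0.03359·136/0.1841·0.3504 = 8.698 Pa.

ΔP ≈ 8.70 Pa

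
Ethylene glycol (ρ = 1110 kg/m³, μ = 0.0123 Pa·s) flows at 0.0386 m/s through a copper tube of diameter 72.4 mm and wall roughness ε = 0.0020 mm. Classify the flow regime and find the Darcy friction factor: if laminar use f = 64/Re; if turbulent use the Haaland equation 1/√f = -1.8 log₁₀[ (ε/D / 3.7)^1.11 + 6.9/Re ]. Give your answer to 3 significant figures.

f ≈ 0.254

Re = ρVD/μ = 1110·0.0386·0.0724/0.0123 = 252.2.
Re < 2300 → laminar, so f = 64/Re = 0.2538 (roughness is irrelevant in laminar flow).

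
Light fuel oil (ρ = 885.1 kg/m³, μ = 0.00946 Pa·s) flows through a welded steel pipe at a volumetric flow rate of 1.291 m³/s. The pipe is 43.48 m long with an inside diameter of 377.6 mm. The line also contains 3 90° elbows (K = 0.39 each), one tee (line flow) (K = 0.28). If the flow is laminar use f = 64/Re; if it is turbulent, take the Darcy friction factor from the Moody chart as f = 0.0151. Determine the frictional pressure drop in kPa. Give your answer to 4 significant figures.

ΔP ≈ 187.6 kPa

Cross-sectional area A = πD²/4 = π(0.3776)²/4 = 0.112 m²; mean velocity V = Q/A = 1.291/0.112 = 11.53 m/s.
Reynolds number Re = ρVD/μ = 885.1 · 11.53 · 0.3776 / 0.00946 = 4.073e+05.
Re > 4000 → turbulent; use the Moody-chart value f = 0.0151.
Total minor-loss coefficient ΣK = 3·0.39 + 1·0.28 = 1.45.
ΔP = [f·L/D + ΣK]·(ρV²/2) = [0.0151·43.48/0.3776 + 1.45]·(885.1·11.53²/2) = [1.739 + 1.45]·5.882e+04 = 1.876e+05 Pa.
ΔP = 1.876e+05 Pa = 187.6 kPa.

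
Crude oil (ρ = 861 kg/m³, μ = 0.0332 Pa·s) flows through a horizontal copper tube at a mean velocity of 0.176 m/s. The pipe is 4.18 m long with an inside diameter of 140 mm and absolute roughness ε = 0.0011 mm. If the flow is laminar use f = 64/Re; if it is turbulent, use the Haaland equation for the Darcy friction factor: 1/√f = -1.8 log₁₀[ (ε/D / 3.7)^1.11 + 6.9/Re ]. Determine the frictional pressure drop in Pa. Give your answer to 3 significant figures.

ΔP ≈ 39.9 Pa

Reynolds number Re = ρVD/μ = 861 · 0.176 · 0.14 / 0.0332 = 639.
Re < 2300 → laminar flow, so f = 64/Re = 64/639 = 0.1002 (the turbulent correlation is not needed).
Darcy-Weisbach: ΔP = f(L/D)(ρV²/2) = 0.1002·(4.18/0.14)·(861·0.176²/2) = 0.1002·29.86·13.34 = 39.88 Pa.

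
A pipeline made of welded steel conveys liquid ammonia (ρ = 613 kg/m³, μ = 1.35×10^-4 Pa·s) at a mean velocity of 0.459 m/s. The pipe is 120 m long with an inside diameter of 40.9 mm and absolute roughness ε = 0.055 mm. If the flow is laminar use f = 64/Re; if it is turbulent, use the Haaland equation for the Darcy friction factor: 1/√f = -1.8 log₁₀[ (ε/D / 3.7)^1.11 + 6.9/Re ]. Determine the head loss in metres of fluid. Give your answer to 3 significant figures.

Reynolds number Re = ρVD/μ = 613 · 0.459 · 0.0409 / 0.000135 = 8.524e+04.
Re > 4000 → turbulent. Relative roughness ε/D = 5.5e-05/0.0409 = 0.00134. Haaland: 1/√f = -1.8 log₁₀[(0.00134/3.7)^1.11 + 6.9/8.524e+04] = -1.8 log₁₀[0.000152 + 8.09e-05] = 6.539, so f = 0.02339.
Darcy-Weisbach: ΔP = f(L/D)(ρV²/2) = 0.02339·(120/0.0409)·(613·0.459²/2) = 0.02339·2934·64.57 = 4431 Pa.
Head loss h_f = ΔP/(ρg) = 4431/(613·9.81) = 0.737 m.

h_f ≈ 0.737 m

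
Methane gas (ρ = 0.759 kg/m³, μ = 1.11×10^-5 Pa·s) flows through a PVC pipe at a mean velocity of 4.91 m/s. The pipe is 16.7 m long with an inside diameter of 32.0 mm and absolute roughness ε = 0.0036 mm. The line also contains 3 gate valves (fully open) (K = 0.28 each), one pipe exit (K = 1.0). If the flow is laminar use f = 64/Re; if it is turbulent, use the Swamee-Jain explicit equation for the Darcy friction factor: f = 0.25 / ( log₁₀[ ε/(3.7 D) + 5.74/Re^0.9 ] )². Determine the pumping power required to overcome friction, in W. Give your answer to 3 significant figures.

Reynolds number Re = ρVD/μ = 0.759 · 4.91 · 0.032 / 1.11e-05 = 1.074e+04.
Re > 4000 → turbulent. Relative roughness ε/D = 3.6e-06/0.032 = 0.000112. Swamee-Jain: f = 0.25/(log₁₀[0.000112/3.7 + 5.74/1.074e+04^0.9])² = 0.25/(log₁₀[3.04e-05 + 0.00135])² = 0.25/(-2.859)² = 0.03058.
Total minor-loss coefficient ΣK = 3·0.28 + 1·1 = 1.84.
ΔP = [f·L/D + ΣK]·(ρV²/2) = [0.03058·16.7/0.032 + 1.84]·(0.759·4.91²/2) = [15.96 + 1.84]·9.149 = 162.8 Pa.
Q = V·A = 4.91·0.0008042 = 0.003949 m³/s.
Pumping power P = QΔP = 0.003949·162.8 = 0.6430 W = 0.643 W.

P ≈ 0.643 W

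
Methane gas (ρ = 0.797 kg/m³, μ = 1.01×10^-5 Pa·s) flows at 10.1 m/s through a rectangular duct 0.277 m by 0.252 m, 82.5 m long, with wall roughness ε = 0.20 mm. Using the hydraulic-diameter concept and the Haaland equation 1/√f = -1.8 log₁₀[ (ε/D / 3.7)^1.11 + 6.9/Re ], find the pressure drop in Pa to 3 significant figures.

Hydraulic diameter D_h = 4A/P = 4·(0.277·0.252)/(2·(0.277+0.252)) = 0.2792/1.058 = 0.2639 m.
Re = ρVD_h/μ = 0.797·10.1·0.2639/1.01e-05 = 2.103e+05.
ε/D_h = 0.0002/0.2639 = 0.000758; Haaland gives 1/√f = -1.8 log₁₀[8.05e-05+3.28e-05] = 7.103, so f = 0.01982.
ΔP = f(L/D_h)(ρV²/2) = 0.01982·82.5/0.2639·40.65 = 251.9 Pa.

ΔP ≈ 252 Pa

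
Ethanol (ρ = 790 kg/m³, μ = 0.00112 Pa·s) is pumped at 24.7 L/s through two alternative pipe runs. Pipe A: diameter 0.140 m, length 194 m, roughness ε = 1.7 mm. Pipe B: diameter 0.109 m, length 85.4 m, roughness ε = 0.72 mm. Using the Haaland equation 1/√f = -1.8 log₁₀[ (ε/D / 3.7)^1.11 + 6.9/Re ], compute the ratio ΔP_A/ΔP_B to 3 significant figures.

Pipe A: V = Q/A = 0.0247/0.01539 = 1.605 m/s; Re = 1.584e+05; ε/D = 0.0121; Haaland → f = 0.04092; ΔP_A = f(L/D)(ρV²/2) = 5.766e+04 Pa.
Pipe B: V = Q/A = 0.0247/0.009331 = 2.647 m/s; Re = 2.035e+05; ε/D = 0.00661; Haaland → f = 0.03352; ΔP_B = f(L/D)(ρV²/2) = 7.269e+04 Pa.
ΔP_A/ΔP_B = 5.766e+04/7.269e+04 = 0.793.

ΔP_A/ΔP_B ≈ 0.793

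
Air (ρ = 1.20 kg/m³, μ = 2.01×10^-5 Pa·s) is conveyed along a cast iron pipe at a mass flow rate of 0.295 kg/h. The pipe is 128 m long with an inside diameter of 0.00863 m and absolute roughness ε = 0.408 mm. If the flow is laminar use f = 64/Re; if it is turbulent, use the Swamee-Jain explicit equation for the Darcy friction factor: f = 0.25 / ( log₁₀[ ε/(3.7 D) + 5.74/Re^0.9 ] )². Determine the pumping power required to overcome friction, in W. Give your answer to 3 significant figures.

ṁ = 0.295 kg/h = 0.295/3600 = 8.194e-05 kg/s.
A = πD²/4 = π(0.00863)²/4 = 5.849e-05 m²; mean velocity V = ṁ/(ρA) = 8.194e-05/(1.2 · 5.849e-05) = 1.167 m/s.
Reynolds number Re = ρVD/μ = 1.2 · 1.167 · 0.00863 / 2.01e-05 = 601.5.
Re < 2300 → laminar flow, so f = 64/Re = 64/601.5 = 0.1064 (the turbulent correlation is not needed).
Darcy-Weisbach: ΔP = f(L/D)(ρV²/2) = 0.1064·(128/0.00863)·(1.2·1.167²/2) = 0.1064·1.483e+04·0.8177 = 1291 Pa.
Q = ṁ/ρ = 8.194e-05/1.2 = 6.829e-05 m³/s.
Pumping power P = QΔP = 6.829e-05·1291 = 0.08813 W = 0.0881 W.

P ≈ 0.0881 W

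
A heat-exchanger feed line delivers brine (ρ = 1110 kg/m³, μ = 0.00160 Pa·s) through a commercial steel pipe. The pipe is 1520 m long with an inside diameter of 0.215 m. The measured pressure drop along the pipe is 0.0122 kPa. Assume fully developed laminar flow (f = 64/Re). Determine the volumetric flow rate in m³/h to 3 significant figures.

Q ≈ 0.947 m³/h

For laminar flow, f = 64/Re with Re = ρVD/μ, so Darcy-Weisbach reduces to ΔP = 32μLV/D². Solving for V: V = ΔP·D²/(32μL) = 12.2·(0.215)²/(32·0.0016·1520) = 0.007246 m/s.
Check: Re = ρVD/μ = 1110·0.007246·0.215/0.0016 = 1081 < 2300, so the laminar assumption holds.
Q = V·A = 0.007246·(π/4·0.215²) = 0.0002631 m³/s = 0.947 m³/h.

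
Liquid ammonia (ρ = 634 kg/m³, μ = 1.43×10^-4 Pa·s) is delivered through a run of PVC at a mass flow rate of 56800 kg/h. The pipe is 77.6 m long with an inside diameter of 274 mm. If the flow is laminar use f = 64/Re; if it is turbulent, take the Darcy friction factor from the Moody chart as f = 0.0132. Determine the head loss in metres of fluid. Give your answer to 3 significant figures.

h_f ≈ 0.0339 m

ṁ = 56800 kg/h = 56800/3600 = 15.78 kg/s.
A = πD²/4 = π(0.274)²/4 = 0.05896 m²; mean velocity V = ṁ/(ρA) = 15.78/(634 · 0.05896) = 0.4221 m/s.
Reynolds number Re = ρVD/μ = 634 · 0.4221 · 0.274 / 0.000143 = 5.127e+05.
Re > 4000 → turbulent; use the Moody-chart value f = 0.0132.
Darcy-Weisbach: ΔP = f(L/D)(ρV²/2) = 0.0132·(77.6/0.274)·(634·0.4221²/2) = 0.0132·283.2·56.47 = 211.1 Pa.
Head loss h_f = ΔP/(ρg) = 211.1/(634·9.81) = 0.0339 m.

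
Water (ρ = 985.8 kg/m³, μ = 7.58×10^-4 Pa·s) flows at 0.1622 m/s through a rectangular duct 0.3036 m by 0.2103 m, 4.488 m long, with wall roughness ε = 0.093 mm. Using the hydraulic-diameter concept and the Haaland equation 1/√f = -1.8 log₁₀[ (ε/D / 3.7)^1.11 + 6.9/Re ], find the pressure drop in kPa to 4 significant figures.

ΔP ≈ 0.005076 kPa

Hydraulic diameter D_h = 4A/P = 4·(0.3036·0.2103)/(2·(0.3036+0.2103)) = 0.2554/1.028 = 0.2485 m.
Re = ρVD_h/μ = 985.8·0.1622·0.2485/0.000758 = 5.242e+04.
ε/D_h = 9.3e-05/0.2485 = 0.000374; Haaland gives 1/√f = -1.8 log₁₀[3.68e-05+0.000132] = 6.793, so f = 0.02167.
ΔP = f(L/D_h)(ρV²/2) = 0.02167·4.488/0.2485·12.97 = 5.076 Pa.
ΔP = 0.005076 kPa.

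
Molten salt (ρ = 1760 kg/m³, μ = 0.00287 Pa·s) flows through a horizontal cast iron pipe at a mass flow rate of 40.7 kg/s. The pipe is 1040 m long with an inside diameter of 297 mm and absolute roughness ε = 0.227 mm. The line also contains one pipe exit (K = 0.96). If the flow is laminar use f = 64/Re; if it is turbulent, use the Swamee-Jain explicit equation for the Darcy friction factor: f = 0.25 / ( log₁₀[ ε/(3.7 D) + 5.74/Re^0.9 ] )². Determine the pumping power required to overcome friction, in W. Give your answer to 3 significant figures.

A = πD²/4 = π(0.297)²/4 = 0.06928 m²; mean velocity V = ṁ/(ρA) = 40.7/(1760 · 0.06928) = 0.3338 m/s.
Reynolds number Re = ρVD/μ = 1760 · 0.3338 · 0.297 / 0.00287 = 6.079e+04.
Re > 4000 → turbulent. Relative roughness ε/D = 0.000227/0.297 = 0.000764. Swamee-Jain: f = 0.25/(log₁₀[0.000764/3.7 + 5.74/6.079e+04^0.9])² = 0.25/(log₁₀[0.000207 + 0.000284])² = 0.25/(-3.309)² = 0.02283.
Total minor-loss coefficient ΣK = 1·0.96 = 0.96.
ΔP = [f·L/D + ΣK]·(ρV²/2) = [0.02283·1040/0.297 + 0.96]·(1760·0.3338²/2) = [79.94 + 0.96]·98.05 = 7932 Pa.
Q = ṁ/ρ = 40.7/1760 = 0.02313 m³/s.
Pumping power P = QΔP = 0.02313·7932 = 183.4 W = 183 W.

P ≈ 183 W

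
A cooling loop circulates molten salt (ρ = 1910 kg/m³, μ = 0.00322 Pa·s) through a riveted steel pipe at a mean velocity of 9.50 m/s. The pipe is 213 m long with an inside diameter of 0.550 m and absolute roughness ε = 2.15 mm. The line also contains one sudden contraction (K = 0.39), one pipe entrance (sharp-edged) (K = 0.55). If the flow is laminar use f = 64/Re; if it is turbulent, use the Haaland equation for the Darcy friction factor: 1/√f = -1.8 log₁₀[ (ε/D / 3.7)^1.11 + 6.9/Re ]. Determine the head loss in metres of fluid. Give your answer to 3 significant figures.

Reynolds number Re = ρVD/μ = 1910 · 9.5 · 0.55 / 0.00322 = 3.099e+06.
Re > 4000 → turbulent. Relative roughness ε/D = 0.00215/0.55 = 0.00391. Haaland: 1/√f = -1.8 log₁₀[(0.00391/3.7)^1.11 + 6.9/3.099e+06] = -1.8 log₁₀[0.000497 + 2.23e-06] = 5.943, so f = 0.02832.
Total minor-loss coefficient ΣK = 1·0.39 + 1·0.55 = 0.94.
ΔP = [f·L/D + ΣK]·(ρV²/2) = [0.02832·213/0.55 + 0.94]·(1910·9.5²/2) = [10.97 + 0.94]·8.619e+04 = 1.026e+06 Pa.
Head loss h_f = ΔP/(ρg) = 1.026e+06/(1910·9.81) = 54.8 m.

h_f ≈ 54.8 m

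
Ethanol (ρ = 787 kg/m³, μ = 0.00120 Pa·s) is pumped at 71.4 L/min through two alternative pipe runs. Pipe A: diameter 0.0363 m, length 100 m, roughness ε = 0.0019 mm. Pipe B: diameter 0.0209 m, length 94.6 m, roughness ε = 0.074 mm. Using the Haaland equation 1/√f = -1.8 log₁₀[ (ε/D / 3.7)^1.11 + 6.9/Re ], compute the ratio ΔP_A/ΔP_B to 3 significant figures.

Pipe A: V = Q/A = 0.00119/0.001035 = 1.15 m/s; Re = 2.737e+04; ε/D = 5.23e-05; Haaland → f = 0.02393; ΔP_A = f(L/D)(ρV²/2) = 3.43e+04 Pa.
Pipe B: V = Q/A = 0.00119/0.0003431 = 3.469 m/s; Re = 4.754e+04; ε/D = 0.00354; Haaland → f = 0.02961; ΔP_B = f(L/D)(ρV²/2) = 6.345e+05 Pa.
ΔP_A/ΔP_B = 3.43e+04/6.345e+05 = 0.0541.

ΔP_A/ΔP_B ≈ 0.0541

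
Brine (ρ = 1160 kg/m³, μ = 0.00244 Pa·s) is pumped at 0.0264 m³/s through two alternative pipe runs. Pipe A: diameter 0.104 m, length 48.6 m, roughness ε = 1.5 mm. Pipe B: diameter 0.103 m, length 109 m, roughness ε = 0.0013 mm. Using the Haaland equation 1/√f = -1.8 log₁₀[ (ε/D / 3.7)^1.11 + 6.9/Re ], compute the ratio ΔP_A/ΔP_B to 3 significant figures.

ΔP_A/ΔP_B ≈ 1.13

Pipe A: V = Q/A = 0.0264/0.008495 = 3.108 m/s; Re = 1.537e+05; ε/D = 0.0144; Haaland → f = 0.04346; ΔP_A = f(L/D)(ρV²/2) = 1.138e+05 Pa.
Pipe B: V = Q/A = 0.0264/0.008332 = 3.168 m/s; Re = 1.551e+05; ε/D = 1.26e-05; Haaland → f = 0.01636; ΔP_B = f(L/D)(ρV²/2) = 1.008e+05 Pa.
ΔP_A/ΔP_B = 1.138e+05/1.008e+05 = 1.13.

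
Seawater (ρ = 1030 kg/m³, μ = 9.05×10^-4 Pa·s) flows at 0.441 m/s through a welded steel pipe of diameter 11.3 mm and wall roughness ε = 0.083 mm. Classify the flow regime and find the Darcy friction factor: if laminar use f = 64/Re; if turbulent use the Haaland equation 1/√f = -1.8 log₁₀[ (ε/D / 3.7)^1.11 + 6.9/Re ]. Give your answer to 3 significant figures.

f ≈ 0.0438

Re = ρVD/μ = 1030·0.441·0.0113/0.000905 = 5672.
Re > 4000 → turbulent. ε/D = 8.3e-05/0.0113 = 0.00735; Haaland: 1/√f = -1.8 log₁₀[0.001 + 0.00122] = 4.777, so f = 0.04382.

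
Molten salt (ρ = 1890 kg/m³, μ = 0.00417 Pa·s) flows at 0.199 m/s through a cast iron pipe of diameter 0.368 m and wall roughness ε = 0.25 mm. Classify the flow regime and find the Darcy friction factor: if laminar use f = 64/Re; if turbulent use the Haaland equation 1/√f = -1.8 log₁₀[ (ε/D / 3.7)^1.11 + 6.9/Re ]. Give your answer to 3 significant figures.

f ≈ 0.0244

Re = ρVD/μ = 1890·0.199·0.368/0.00417 = 3.319e+04.
Re > 4000 → turbulent. ε/D = 0.00025/0.368 = 0.000679; Haaland: 1/√f = -1.8 log₁₀[7.13e-05 + 0.000208] = 6.397, so f = 0.02443.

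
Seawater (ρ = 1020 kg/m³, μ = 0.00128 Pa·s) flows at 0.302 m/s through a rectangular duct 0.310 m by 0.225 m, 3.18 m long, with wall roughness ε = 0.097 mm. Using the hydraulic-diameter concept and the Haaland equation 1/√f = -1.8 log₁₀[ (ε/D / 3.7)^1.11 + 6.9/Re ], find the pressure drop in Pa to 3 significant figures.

ΔP ≈ 11.9 Pa

Hydraulic diameter D_h = 4A/P = 4·(0.31·0.225)/(2·(0.31+0.225)) = 0.279/1.07 = 0.2607 m.
Re = ρVD_h/μ = 1020·0.302·0.2607/0.00128 = 6.275e+04.
ε/D_h = 9.7e-05/0.2607 = 0.000372; Haaland gives 1/√f = -1.8 log₁₀[3.65e-05+0.00011] = 6.902, so f = 0.02099.
ΔP = f(L/D_h)(ρV²/2) = 0.02099·3.18/0.2607·46.51 = 11.91 Pa.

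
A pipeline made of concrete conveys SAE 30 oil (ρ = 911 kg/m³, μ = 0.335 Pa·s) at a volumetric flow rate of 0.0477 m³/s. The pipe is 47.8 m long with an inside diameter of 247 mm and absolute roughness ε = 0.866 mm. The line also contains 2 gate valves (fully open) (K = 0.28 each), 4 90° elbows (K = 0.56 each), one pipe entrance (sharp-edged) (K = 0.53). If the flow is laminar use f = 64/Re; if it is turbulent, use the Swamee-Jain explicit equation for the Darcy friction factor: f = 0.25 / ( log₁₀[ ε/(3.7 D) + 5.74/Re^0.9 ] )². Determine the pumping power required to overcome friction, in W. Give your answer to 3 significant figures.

Cross-sectional area A = πD²/4 = π(0.247)²/4 = 0.04792 m²; mean velocity V = Q/A = 0.0477/0.04792 = 0.9955 m/s.
Reynolds number Re = ρVD/μ = 911 · 0.9955 · 0.247 / 0.335 = 668.7.
Re < 2300 → laminar flow, so f = 64/Re = 64/668.7 = 0.09571 (the turbulent correlation is not needed).
Total minor-loss coefficient ΣK = 2·0.28 + 4·0.56 + 1·0.53 = 3.33.
ΔP = [f·L/D + ΣK]·(ρV²/2) = [0.09571·47.8/0.247 + 3.33]·(911·0.9955²/2) = [18.52 + 3.33]·451.4 = 9864 Pa.
Pumping power P = QΔP = 0.0477·9864 = 470.5 W = 471 W.

P ≈ 471 W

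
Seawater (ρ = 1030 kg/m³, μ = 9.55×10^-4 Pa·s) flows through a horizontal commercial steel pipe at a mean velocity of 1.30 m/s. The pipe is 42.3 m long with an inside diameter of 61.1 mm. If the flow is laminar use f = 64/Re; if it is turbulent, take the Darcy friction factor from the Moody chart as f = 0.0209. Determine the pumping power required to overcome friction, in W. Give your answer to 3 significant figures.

Reynolds number Re = ρVD/μ = 1030 · 1.3 · 0.0611 / 0.000955 = 8.567e+04.
Re > 4000 → turbulent; use the Moody-chart value f = 0.0209.
Darcy-Weisbach: ΔP = f(L/D)(ρV²/2) = 0.0209·(42.3/0.0611)·(1030·1.3²/2) = 0.0209·692.3·870.4 = 1.259e+04 Pa.
Q = V·A = 1.3·0.002932 = 0.003812 m³/s.
Pumping power P = QΔP = 0.003812·1.259e+04 = 48.00 W = 48.0 W.

P ≈ 48.0 W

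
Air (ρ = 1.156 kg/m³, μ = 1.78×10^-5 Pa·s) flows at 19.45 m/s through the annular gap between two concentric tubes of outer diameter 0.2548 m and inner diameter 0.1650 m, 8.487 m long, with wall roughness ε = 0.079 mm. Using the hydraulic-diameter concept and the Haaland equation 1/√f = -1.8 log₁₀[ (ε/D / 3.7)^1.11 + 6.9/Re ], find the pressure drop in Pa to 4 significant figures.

Hydraulic diameter D_h = 4A/P = D_o - D_i = 0.2548 - 0.165 = 0.0898 m.
Re = ρVD_h/μ = 1.156·19.45·0.0898/1.78e-05 = 1.134e+05.
ε/D_h = 7.9e-05/0.0898 = 0.00088; Haaland gives 1/√f = -1.8 log₁₀[9.5e-05+6.08e-05] = 6.853, so f = 0.02129.
ΔP = f(L/D_h)(ρV²/2) = 0.02129·8.487/0.0898·218.7 = 440 Pa.

ΔP ≈ 440.0 Pa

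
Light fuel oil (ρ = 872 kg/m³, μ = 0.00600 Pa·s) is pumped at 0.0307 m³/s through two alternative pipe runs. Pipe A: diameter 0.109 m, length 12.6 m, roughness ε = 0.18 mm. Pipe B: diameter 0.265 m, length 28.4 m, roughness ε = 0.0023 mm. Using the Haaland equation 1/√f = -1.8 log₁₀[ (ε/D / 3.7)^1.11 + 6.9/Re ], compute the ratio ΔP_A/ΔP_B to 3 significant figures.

Pipe A: V = Q/A = 0.0307/0.009331 = 3.29 m/s; Re = 5.212e+04; ε/D = 0.00165; Haaland → f = 0.02534; ΔP_A = f(L/D)(ρV²/2) = 1.382e+04 Pa.
Pipe B: V = Q/A = 0.0307/0.05515 = 0.5566 m/s; Re = 2.144e+04; ε/D = 8.68e-06; Haaland → f = 0.02532; ΔP_B = f(L/D)(ρV²/2) = 366.5 Pa.
ΔP_A/ΔP_B = 1.382e+04/366.5 = 37.7.

ΔP_A/ΔP_B ≈ 37.7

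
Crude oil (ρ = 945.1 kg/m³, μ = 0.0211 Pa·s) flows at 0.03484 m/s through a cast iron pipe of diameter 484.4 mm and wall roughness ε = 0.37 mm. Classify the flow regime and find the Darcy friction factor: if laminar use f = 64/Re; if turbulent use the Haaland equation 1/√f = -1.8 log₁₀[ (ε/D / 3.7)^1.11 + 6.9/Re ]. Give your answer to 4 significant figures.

f ≈ 0.08466

Re = ρVD/μ = 945.1·0.03484·0.4844/0.0211 = 755.9.
Re < 2300 → laminar, so f = 64/Re = 0.08466 (roughness is irrelevant in laminar flow).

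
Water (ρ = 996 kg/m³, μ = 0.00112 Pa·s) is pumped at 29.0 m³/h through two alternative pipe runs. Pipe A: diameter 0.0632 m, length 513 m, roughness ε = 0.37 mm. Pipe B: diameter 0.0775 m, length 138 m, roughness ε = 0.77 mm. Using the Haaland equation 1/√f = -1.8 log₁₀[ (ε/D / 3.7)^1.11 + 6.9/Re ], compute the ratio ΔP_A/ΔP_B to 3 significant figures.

Pipe A: V = Q/A = 0.008056/0.003137 = 2.568 m/s; Re = 1.443e+05; ε/D = 0.00585; Haaland → f = 0.03247; ΔP_A = f(L/D)(ρV²/2) = 8.656e+05 Pa.
Pipe B: V = Q/A = 0.008056/0.004717 = 1.708 m/s; Re = 1.177e+05; ε/D = 0.00994; Haaland → f = 0.03837; ΔP_B = f(L/D)(ρV²/2) = 9.923e+04 Pa.
ΔP_A/ΔP_B = 8.656e+05/9.923e+04 = 8.72.

ΔP_A/ΔP_B ≈ 8.72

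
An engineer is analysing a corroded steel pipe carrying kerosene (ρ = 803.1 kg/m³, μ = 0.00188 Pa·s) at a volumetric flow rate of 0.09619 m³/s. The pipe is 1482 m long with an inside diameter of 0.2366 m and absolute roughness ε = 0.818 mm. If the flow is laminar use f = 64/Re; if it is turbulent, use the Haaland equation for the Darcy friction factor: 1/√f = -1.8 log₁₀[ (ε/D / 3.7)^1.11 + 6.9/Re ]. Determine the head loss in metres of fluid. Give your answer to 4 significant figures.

Cross-sectional area A = πD²/4 = π(0.2366)²/4 = 0.04397 m²; mean velocity V = Q/A = 0.09619/0.04397 = 2.188 m/s.
Reynolds number Re = ρVD/μ = 803.1 · 2.188 · 0.2366 / 0.00188 = 2.211e+05.
Re > 4000 → turbulent. Relative roughness ε/D = 0.000818/0.2366 = 0.00346. Haaland: 1/√f = -1.8 log₁₀[(0.00346/3.7)^1.11 + 6.9/2.211e+05] = -1.8 log₁₀[0.000434 + 3.12e-05] = 5.999, so f = 0.02779.
Darcy-Weisbach: ΔP = f(L/D)(ρV²/2) = 0.02779·(1482/0.2366)·(803.1·2.188²/2) = 0.02779·6264·1922 = 3.346e+05 Pa.
Head loss h_f = ΔP/(ρg) = 3.346e+05/(803.1·9.81) = 42.47 m.

h_f ≈ 42.47 m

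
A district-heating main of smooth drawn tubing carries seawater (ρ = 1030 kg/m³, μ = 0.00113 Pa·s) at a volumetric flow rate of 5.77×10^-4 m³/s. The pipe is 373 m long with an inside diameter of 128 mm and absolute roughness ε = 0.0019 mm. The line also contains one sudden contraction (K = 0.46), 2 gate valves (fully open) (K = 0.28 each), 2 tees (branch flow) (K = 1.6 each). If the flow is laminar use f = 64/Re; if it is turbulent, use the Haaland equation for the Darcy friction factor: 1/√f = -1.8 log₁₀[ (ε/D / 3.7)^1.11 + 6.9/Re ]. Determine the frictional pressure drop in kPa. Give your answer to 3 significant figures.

ΔP ≈ 0.117 kPa

Cross-sectional area A = πD²/4 = π(0.128)²/4 = 0.01287 m²; mean velocity V = Q/A = 0.000577/0.01287 = 0.04484 m/s.
Reynolds number Re = ρVD/μ = 1030 · 0.04484 · 0.128 / 0.00113 = 5232.
Re > 4000 → turbulent. Relative roughness ε/D = 1.9e-06/0.128 = 1.48e-05. Haaland: 1/√f = -1.8 log₁₀[(1.48e-05/3.7)^1.11 + 6.9/5232] = -1.8 log₁₀[1.02e-06 + 0.00132] = 5.183, so f = 0.03723.
Total minor-loss coefficient ΣK = 1·0.46 + 2·0.28 + 2·1.6 = 4.22.
ΔP = [f·L/D + ΣK]·(ρV²/2) = [0.03723·373/0.128 + 4.22]·(1030·0.04484²/2) = [108.5 + 4.22]·1.035 = 116.7 Pa.
ΔP = 116.7 Pa = 0.117 kPa.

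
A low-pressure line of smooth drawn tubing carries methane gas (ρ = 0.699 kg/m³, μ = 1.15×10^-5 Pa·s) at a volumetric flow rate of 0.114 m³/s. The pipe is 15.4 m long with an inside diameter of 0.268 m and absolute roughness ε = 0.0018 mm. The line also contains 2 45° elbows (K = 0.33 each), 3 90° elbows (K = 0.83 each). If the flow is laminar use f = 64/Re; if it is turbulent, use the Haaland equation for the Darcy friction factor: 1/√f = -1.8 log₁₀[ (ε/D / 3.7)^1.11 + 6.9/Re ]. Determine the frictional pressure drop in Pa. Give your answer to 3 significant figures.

ΔP ≈ 6.37 Pa

Cross-sectional area A = πD²/4 = π(0.268)²/4 = 0.05641 m²; mean velocity V = Q/A = 0.114/0.05641 = 2.021 m/s.
Reynolds number Re = ρVD/μ = 0.699 · 2.021 · 0.268 / 1.15e-05 = 3.292e+04.
Re > 4000 → turbulent. Relative roughness ε/D = 1.8e-06/0.268 = 6.72e-06. Haaland: 1/√f = -1.8 log₁₀[(6.72e-06/3.7)^1.11 + 6.9/3.292e+04] = -1.8 log₁₀[4.24e-07 + 0.00021] = 6.62, so f = 0.02282.
Total minor-loss coefficient ΣK = 2·0.33 + 3·0.83 = 3.15.
ΔP = [f·L/D + ΣK]·(ρV²/2) = [0.02282·15.4/0.268 + 3.15]·(0.699·2.021²/2) = [1.311 + 3.15]·1.427 = 6.368 Pa.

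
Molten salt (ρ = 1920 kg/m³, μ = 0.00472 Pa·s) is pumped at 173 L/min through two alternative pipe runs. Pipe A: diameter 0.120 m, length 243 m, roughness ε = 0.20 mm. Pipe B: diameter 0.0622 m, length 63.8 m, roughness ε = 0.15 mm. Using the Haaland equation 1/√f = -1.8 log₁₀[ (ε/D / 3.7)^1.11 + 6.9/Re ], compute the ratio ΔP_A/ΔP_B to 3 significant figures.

ΔP_A/ΔP_B ≈ 0.153

Pipe A: V = Q/A = 0.002883/0.01131 = 0.2549 m/s; Re = 1.244e+04; ε/D = 0.00167; Haaland → f = 0.03158; ΔP_A = f(L/D)(ρV²/2) = 3990 Pa.
Pipe B: V = Q/A = 0.002883/0.003039 = 0.9489 m/s; Re = 2.401e+04; ε/D = 0.00241; Haaland → f = 0.02944; ΔP_B = f(L/D)(ρV²/2) = 2.61e+04 Pa.
ΔP_A/ΔP_B = 3990/2.61e+04 = 0.153.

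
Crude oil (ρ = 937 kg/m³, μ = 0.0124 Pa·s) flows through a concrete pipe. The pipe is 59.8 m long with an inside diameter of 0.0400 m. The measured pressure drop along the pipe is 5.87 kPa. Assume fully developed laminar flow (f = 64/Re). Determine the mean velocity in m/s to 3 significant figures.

For laminar flow, f = 64/Re with Re = ρVD/μ, so Darcy-Weisbach reduces to ΔP = 32μLV/D². Solving for V: V = ΔP·D²/(32μL) = 5870·(0.04)²/(32·0.0124·59.8) = 0.3958 m/s.
Check: Re = ρVD/μ = 937·0.3958·0.04/0.0124 = 1196 < 2300, so the laminar assumption holds.

V ≈ 0.396 m/s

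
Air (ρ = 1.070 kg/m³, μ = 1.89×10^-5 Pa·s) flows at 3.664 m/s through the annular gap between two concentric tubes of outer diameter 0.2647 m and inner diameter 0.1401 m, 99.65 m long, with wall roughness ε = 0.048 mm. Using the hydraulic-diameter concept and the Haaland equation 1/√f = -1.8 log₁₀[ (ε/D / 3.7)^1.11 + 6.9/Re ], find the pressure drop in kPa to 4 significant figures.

Hydraulic diameter D_h = 4A/P = D_o - D_i = 0.2647 - 0.1401 = 0.1246 m.
Re = ρVD_h/μ = 1.07·3.664·0.1246/1.89e-05 = 2.585e+04.
ε/D_h = 4.8e-05/0.1246 = 0.000385; Haaland gives 1/√f = -1.8 log₁₀[3.8e-05+0.000267] = 6.328, so f = 0.02497.
ΔP = f(L/D_h)(ρV²/2) = 0.02497·99.65/0.1246·7.182 = 143.4 Pa.
ΔP = 0.1434 kPa.

ΔP ≈ 0.1434 kPa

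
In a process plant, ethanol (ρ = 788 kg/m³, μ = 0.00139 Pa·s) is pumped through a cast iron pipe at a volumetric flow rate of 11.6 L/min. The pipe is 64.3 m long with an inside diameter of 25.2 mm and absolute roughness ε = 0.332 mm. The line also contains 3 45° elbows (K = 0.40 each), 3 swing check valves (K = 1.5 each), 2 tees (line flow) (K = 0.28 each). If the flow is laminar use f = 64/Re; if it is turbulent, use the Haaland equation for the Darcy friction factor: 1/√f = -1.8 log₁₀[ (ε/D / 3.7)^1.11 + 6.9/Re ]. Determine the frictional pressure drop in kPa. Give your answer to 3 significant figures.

Q = 11.6 L/min = 11.6/60000 = 0.0001933 m³/s.
Cross-sectional area A = πD²/4 = π(0.0252)²/4 = 0.0004988 m²; mean velocity V = Q/A = 0.0001933/0.0004988 = 0.3876 m/s.
Reynolds number Re = ρVD/μ = 788 · 0.3876 · 0.0252 / 0.00139 = 5538.
Re > 4000 → turbulent. Relative roughness ε/D = 0.000332/0.0252 = 0.0132. Haaland: 1/√f = -1.8 log₁₀[(0.0132/3.7)^1.11 + 6.9/5538] = -1.8 log₁₀[0.00192 + 0.00125] = 4.5, so f = 0.04938.
Total minor-loss coefficient ΣK = 3·0.4 + 3·1.5 + 2·0.28 = 6.26.
ΔP = [f·L/D + ΣK]·(ρV²/2) = [0.04938·64.3/0.0252 + 6.26]·(788·0.3876²/2) = [126 + 6.26]·59.2 = 7829 Pa.
ΔP = 7829 Pa = 7.83 kPa.

ΔP ≈ 7.83 kPa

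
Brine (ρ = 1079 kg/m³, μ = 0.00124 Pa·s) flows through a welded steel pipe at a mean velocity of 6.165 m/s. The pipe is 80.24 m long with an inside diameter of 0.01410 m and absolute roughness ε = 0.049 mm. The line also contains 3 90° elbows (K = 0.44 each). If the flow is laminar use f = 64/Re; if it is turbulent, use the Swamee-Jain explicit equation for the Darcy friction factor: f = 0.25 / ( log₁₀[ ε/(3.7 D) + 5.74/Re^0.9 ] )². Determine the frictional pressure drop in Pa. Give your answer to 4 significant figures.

ΔP ≈ 3423000 Pa

Reynolds number Re = ρVD/μ = 1079 · 6.165 · 0.0141 / 0.00124 = 7.564e+04.
Re > 4000 → turbulent. Relative roughness ε/D = 4.9e-05/0.0141 = 0.00348. Swamee-Jain: f = 0.25/(log₁₀[0.00348/3.7 + 5.74/7.564e+04^0.9])² = 0.25/(log₁₀[0.000939 + 0.000233])² = 0.25/(-2.931)² = 0.0291.
Total minor-loss coefficient ΣK = 3·0.44 = 1.32.
ΔP = [f·L/D + ΣK]·(ρV²/2) = [0.0291·80.24/0.0141 + 1.32]·(1079·6.165²/2) = [165.6 + 1.32]·2.05e+04 = 3.423e+06 Pa.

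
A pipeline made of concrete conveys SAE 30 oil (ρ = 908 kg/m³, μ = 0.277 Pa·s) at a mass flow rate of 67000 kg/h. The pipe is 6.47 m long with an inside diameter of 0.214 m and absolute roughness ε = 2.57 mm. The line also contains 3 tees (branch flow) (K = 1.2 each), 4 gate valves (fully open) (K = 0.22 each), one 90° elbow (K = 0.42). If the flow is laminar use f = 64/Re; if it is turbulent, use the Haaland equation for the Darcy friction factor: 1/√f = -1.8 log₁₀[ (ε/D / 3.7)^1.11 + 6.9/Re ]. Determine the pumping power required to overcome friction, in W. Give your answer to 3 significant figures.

P ≈ 29.4 W

ṁ = 67000 kg/h = 67000/3600 = 18.61 kg/s.
A = πD²/4 = π(0.214)²/4 = 0.03597 m²; mean velocity V = ṁ/(ρA) = 18.61/(908 · 0.03597) = 0.5699 m/s.
Reynolds number Re = ρVD/μ = 908 · 0.5699 · 0.214 / 0.277 = 399.8.
Re < 2300 → laminar flow, so f = 64/Re = 64/399.8 = 0.1601 (the turbulent correlation is not needed).
Total minor-loss coefficient ΣK = 3·1.2 + 4·0.22 + 1·0.42 = 4.9.
ΔP = [f·L/D + ΣK]·(ρV²/2) = [0.1601·6.47/0.214 + 4.9]·(908·0.5699²/2) = [4.84 + 4.9]·147.4 = 1436 Pa.
Q = ṁ/ρ = 18.61/908 = 0.0205 m³/s.
Pumping power P = QΔP = 0.0205·1436 = 29.43 W = 29.4 W.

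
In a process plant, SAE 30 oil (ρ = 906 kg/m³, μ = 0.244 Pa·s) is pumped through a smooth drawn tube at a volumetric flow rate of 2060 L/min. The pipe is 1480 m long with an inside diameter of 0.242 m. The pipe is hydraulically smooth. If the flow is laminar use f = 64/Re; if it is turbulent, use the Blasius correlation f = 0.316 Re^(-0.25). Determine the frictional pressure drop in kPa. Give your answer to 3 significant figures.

Q = 2060 L/min = 2060/60000 = 0.03433 m³/s.
Cross-sectional area A = πD²/4 = π(0.242)²/4 = 0.046 m²; mean velocity V = Q/A = 0.03433/0.046 = 0.7464 m/s.
Reynolds number Re = ρVD/μ = 906 · 0.7464 · 0.242 / 0.244 = 670.7.
Re < 2300 → laminar flow, so f = 64/Re = 64/670.7 = 0.09542 (the turbulent correlation is not needed).
Darcy-Weisbach: ΔP = f(L/D)(ρV²/2) = 0.09542·(1480/0.242)·(906·0.7464²/2) = 0.09542·6116·252.4 = 1.473e+05 Pa.
ΔP = 1.473e+05 Pa = 147 kPa.

ΔP ≈ 147 kPa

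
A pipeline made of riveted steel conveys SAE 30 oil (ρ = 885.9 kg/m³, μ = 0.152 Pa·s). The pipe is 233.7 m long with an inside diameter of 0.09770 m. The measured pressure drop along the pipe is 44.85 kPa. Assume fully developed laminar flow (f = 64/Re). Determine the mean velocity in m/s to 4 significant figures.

V ≈ 0.3766 m/s

For laminar flow, f = 64/Re with Re = ρVD/μ, so Darcy-Weisbach reduces to ΔP = 32μLV/D². Solving for V: V = ΔP·D²/(32μL) = 4.485e+04·(0.0977)²/(32·0.152·233.7) = 0.3766 m/s.
Check: Re = ρVD/μ = 885.9·0.3766·0.0977/0.152 = 214.5 < 2300, so the laminar assumption holds.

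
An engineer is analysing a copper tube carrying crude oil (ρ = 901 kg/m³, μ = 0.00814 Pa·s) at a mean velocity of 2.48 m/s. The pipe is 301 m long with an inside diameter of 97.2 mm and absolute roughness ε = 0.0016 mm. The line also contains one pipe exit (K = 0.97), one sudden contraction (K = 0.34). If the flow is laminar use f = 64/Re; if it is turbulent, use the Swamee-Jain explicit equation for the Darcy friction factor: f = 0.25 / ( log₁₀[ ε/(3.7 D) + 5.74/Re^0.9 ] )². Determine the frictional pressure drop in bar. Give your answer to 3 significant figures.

ΔP ≈ 2.10 bar

Reynolds number Re = ρVD/μ = 901 · 2.48 · 0.0972 / 0.00814 = 2.668e+04.
Re > 4000 → turbulent. Relative roughness ε/D = 1.6e-06/0.0972 = 1.65e-05. Swamee-Jain: f = 0.25/(log₁₀[1.65e-05/3.7 + 5.74/2.668e+04^0.9])² = 0.25/(log₁₀[4.45e-06 + 0.000596])² = 0.25/(-3.221)² = 0.02409.
Total minor-loss coefficient ΣK = 1·0.97 + 1·0.34 = 1.31.
ΔP = [f·L/D + ΣK]·(ρV²/2) = [0.02409·301/0.0972 + 1.31]·(901·2.48²/2) = [74.6 + 1.31]·2771 = 2.103e+05 Pa.
ΔP = 2.103e+05 Pa = 2.10 bar.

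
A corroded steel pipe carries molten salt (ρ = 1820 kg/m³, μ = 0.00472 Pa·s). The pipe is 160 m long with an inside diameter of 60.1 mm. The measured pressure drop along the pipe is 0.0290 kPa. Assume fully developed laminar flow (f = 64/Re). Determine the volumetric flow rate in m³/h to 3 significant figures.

Q ≈ 0.0443 m³/h

For laminar flow, f = 64/Re with Re = ρVD/μ, so Darcy-Weisbach reduces to ΔP = 32μLV/D². Solving for V: V = ΔP·D²/(32μL) = 29·(0.0601)²/(32·0.00472·160) = 0.004334 m/s.
Check: Re = ρVD/μ = 1820·0.004334·0.0601/0.00472 = 100.4 < 2300, so the laminar assumption holds.
Q = V·A = 0.004334·(π/4·0.0601²) = 1.23e-05 m³/s = 0.0443 m³/h.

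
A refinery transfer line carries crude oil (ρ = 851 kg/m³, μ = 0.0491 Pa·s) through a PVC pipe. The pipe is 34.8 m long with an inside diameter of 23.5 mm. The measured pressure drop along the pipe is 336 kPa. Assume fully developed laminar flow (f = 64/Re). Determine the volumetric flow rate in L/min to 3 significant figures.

Q ≈ 88.3 L/min

For laminar flow, f = 64/Re with Re = ρVD/μ, so Darcy-Weisbach reduces to ΔP = 32μLV/D². Solving for V: V = ΔP·D²/(32μL) = 3.36e+05·(0.0235)²/(32·0.0491·34.8) = 3.394 m/s.
Check: Re = ρVD/μ = 851·3.394·0.0235/0.0491 = 1382 < 2300, so the laminar assumption holds.
Q = V·A = 3.394·(π/4·0.0235²) = 0.001472 m³/s = 88.3 L/min.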